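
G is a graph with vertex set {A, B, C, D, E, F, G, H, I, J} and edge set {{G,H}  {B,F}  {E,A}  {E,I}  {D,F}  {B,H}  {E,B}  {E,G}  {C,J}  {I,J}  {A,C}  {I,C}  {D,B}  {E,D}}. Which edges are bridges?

The edges on the cycle E-A-C-J-I-E are not bridges since each lies on that cycle.
Every edge lies on some cycle, so there are no bridges.

none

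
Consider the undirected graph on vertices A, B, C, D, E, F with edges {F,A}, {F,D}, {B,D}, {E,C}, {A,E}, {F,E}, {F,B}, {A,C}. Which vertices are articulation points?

F

Removing F increases the component count from 1 to 2, so F is a cut vertex.
By contrast removing E leaves 1 component; it is not a cut vertex. No other vertex is a cut vertex either.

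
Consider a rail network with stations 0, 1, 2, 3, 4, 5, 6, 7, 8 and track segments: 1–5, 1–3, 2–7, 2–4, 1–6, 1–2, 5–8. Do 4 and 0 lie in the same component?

No

The component containing 4 is {1, 2, 3, 4, 5, 6, 7, 8}, and 0 is not in it.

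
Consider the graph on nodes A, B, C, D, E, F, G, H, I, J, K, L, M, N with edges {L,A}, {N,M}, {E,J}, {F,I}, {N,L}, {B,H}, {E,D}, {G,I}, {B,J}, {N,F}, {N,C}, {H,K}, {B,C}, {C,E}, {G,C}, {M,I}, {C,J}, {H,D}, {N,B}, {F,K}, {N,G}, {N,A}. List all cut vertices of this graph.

N

Removing N increases the component count from 1 to 2, so N is a cut vertex.
By contrast removing F leaves 1 component; it is not a cut vertex. No other vertex is a cut vertex either.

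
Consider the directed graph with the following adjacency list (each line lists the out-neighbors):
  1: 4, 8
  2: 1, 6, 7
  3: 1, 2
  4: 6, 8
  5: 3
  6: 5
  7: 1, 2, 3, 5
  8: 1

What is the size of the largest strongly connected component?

8

{1, 2, 3, 4, 5, 6, 7, 8} are all mutually reachable — one SCC of size 8.
The largest has 8 vertices.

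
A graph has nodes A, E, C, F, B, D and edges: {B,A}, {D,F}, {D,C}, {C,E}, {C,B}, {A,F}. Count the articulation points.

1

Removing C increases the component count from 1 to 2, so C is a cut vertex.
By contrast removing F leaves 1 component; it is not a cut vertex. No other vertex is a cut vertex either.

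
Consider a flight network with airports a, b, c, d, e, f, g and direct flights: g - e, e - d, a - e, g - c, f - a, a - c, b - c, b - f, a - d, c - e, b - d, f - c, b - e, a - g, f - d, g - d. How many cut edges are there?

0

The edges on the cycle f-a-g-c-f are not bridges since each lies on that cycle.
Every edge lies on some cycle, so there are no bridges.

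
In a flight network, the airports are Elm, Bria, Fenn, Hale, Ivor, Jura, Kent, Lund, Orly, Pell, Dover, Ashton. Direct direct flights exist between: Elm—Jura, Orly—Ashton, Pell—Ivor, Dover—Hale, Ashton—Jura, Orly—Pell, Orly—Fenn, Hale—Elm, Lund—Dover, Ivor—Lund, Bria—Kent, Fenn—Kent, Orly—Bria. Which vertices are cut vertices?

Orly

Removing Orly increases the component count from 1 to 2, so Orly is a cut vertex.
By contrast removing Elm leaves 1 component; it is not a cut vertex. No other vertex is a cut vertex either.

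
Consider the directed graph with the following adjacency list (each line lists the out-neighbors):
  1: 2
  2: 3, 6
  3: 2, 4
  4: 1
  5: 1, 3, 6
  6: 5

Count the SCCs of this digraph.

1

{1, 2, 3, 4, 5, 6} are all mutually reachable — one SCC of size 6.
That gives 1 strongly connected component.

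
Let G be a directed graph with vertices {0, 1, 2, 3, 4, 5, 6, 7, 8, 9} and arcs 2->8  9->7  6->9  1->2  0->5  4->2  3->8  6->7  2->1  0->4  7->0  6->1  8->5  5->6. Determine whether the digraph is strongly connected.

No

There is no directed path from 5 to 3, so the graph is not strongly connected.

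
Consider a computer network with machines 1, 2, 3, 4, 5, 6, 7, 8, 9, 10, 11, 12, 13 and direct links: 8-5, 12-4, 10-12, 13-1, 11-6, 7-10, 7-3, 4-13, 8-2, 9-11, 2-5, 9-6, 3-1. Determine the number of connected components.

Starting from 2 we can reach 2, 5, 8. That is one component of size 3.
Starting from 6 we can reach 6, 9, 11. That is one component of size 3.
Starting from 1 we can reach 1, 3, 4, 7, 10, 12, 13. That is one component of size 7.
Total: 3 components.

3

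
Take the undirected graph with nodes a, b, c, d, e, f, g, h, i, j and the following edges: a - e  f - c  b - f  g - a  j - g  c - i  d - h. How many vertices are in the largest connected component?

4

Starting from d we can reach d, h. That is one component of size 2.
Starting from b we can reach b, c, f, i. That is one component of size 4.
Starting from a we can reach a, e, g, j. That is one component of size 4.
The largest has 4 vertices.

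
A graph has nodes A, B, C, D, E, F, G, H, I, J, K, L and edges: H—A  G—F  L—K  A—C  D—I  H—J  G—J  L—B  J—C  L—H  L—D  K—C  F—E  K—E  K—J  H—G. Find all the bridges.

The edges on the cycle L-H-G-J-C-K-L are not bridges since each lies on that cycle.
But removing D—L disconnects D from L; removing L—B disconnects L from B; removing D—I disconnects D from I — these are bridges.

B-L, D-I, D-L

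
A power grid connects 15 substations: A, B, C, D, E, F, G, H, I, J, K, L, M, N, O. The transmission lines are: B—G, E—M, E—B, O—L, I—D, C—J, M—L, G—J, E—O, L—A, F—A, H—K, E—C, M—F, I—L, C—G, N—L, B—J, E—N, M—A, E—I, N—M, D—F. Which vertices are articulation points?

E

Removing E increases the component count from 2 to 3, so E is a cut vertex.
By contrast removing H leaves 2 components; it is not a cut vertex. No other vertex is a cut vertex either.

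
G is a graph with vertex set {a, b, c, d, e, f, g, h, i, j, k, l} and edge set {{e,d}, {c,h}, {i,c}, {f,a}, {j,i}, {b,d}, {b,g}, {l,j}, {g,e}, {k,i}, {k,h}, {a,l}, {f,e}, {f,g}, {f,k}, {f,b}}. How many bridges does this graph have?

The edges on the cycle f-b-d-e-f are not bridges since each lies on that cycle.
Every edge lies on some cycle, so there are no bridges.

0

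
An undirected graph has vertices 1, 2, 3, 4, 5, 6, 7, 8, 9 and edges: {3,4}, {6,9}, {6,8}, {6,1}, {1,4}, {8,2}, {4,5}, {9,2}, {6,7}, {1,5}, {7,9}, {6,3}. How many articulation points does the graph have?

1

Removing 6 increases the component count from 1 to 2, so 6 is a cut vertex.
By contrast removing 4 leaves 1 component; it is not a cut vertex. No other vertex is a cut vertex either.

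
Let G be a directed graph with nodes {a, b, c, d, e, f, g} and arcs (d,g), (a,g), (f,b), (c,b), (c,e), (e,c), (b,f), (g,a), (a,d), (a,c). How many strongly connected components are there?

{a, d, g} are all mutually reachable — one SCC of size 3.
{c, e} are all mutually reachable — one SCC of size 2.
{b, f} are all mutually reachable — one SCC of size 2.
That gives 3 strongly connected components.

3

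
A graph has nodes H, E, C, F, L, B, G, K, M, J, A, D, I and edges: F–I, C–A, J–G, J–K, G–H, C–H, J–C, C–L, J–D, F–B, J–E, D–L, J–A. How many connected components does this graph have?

M is isolated — a component by itself.
Starting from B we can reach B, F, I. That is one component of size 3.
Starting from A we can reach A, C, D, E, G, H, J, K, L. That is one component of size 9.
Total: 3 components.

3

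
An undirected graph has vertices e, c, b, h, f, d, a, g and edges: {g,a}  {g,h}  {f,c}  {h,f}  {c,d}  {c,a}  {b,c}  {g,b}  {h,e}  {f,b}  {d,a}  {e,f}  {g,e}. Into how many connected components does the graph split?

1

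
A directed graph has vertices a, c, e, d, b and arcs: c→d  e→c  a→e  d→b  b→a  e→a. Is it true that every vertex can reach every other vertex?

From a we can reach every vertex (a, b, c, d, e), and every vertex can reach a (a, b, c, d, e). So the whole graph is one strongly connected component.

Yes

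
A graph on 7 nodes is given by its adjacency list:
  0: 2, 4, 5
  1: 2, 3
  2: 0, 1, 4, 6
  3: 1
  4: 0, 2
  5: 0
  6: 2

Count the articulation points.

Removing 0 increases the component count from 1 to 2, so 0 is a cut vertex.
Removing 1 increases the component count from 1 to 2, so 1 is a cut vertex.
Removing 2 increases the component count from 1 to 3, so 2 is a cut vertex.
By contrast removing 3 leaves 1 component; it is not a cut vertex. No other vertex is a cut vertex either.

3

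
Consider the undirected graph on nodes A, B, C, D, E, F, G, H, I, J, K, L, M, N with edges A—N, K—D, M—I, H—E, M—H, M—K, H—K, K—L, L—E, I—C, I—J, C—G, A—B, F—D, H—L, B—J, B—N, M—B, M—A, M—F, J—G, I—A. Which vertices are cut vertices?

Removing M increases the component count from 1 to 2, so M is a cut vertex.
By contrast removing K leaves 1 component; it is not a cut vertex. No other vertex is a cut vertex either.

M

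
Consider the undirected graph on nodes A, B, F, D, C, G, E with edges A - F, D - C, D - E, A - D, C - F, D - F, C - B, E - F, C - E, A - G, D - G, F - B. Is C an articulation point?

Deleting C leaves 1 component (was 1) (its neighbors B, D, E, F remain connected to each other), so C is not a cut vertex.

No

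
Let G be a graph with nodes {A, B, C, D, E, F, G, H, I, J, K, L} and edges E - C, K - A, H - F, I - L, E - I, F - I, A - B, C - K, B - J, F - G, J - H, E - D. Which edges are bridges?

D-E, F-G, I-L

The edges on the cycle E-C-K-A-B-J-H-F-I-E are not bridges since each lies on that cycle.
But removing I - L disconnects I from L; removing E - D disconnects E from D; removing G - F disconnects G from F — these are bridges.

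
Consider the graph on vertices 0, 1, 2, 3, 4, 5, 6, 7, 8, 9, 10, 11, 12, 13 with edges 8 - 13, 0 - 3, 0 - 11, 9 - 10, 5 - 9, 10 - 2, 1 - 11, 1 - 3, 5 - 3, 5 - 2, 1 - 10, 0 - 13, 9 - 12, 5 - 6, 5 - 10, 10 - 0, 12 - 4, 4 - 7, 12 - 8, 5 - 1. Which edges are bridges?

12-4, 4-7, 5-6

The edges on the cycle 5-9-12-8-13-0-10-5 are not bridges since each lies on that cycle.
But removing 5 - 6 disconnects 5 from 6; removing 7 - 4 disconnects 7 from 4; removing 4 - 12 disconnects 4 from 12 — these are bridges.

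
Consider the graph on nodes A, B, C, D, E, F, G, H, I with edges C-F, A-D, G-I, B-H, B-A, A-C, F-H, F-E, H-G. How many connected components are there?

1

Starting from A we can reach A, B, C, D, E, F, G, H, I. That is one component of size 9.
Total: 1 component.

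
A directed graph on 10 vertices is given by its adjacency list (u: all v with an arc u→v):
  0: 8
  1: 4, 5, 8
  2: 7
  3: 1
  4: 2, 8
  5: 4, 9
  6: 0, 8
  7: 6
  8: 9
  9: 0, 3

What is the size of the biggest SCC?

10

{0, 1, 2, 3, 4, 5, 6, 7, 8, 9} are all mutually reachable — one SCC of size 10.
The largest has 10 vertices.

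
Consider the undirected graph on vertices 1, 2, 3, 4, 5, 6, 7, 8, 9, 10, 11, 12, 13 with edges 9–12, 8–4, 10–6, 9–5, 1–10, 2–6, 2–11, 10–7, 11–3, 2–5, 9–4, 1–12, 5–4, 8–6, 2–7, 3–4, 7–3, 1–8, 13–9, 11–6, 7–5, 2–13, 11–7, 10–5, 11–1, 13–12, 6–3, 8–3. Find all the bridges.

The edges on the cycle 11-1-10-7-3-6-11 are not bridges since each lies on that cycle.
Every edge lies on some cycle, so there are no bridges.

none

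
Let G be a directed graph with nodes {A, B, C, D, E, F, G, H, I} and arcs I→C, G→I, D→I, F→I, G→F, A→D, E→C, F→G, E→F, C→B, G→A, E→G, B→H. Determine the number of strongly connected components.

8

{F, G} are all mutually reachable — one SCC of size 2.
{A} is an SCC by itself.
{C} is an SCC by itself.
{H} is an SCC by itself.
{D} is an SCC by itself.
(and 3 more singleton SCCs)
That gives 8 strongly connected components.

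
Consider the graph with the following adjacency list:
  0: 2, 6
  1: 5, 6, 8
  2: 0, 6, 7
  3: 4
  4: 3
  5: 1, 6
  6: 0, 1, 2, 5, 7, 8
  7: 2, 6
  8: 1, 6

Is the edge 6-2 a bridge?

No

After removing 6-2, the path 6-0-2 still connects them, so the edge is not a bridge.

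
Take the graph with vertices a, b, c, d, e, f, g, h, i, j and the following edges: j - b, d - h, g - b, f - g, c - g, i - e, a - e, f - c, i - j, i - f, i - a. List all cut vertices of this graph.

i

Removing i increases the component count from 2 to 3, so i is a cut vertex.
By contrast removing d leaves 2 components; it is not a cut vertex. No other vertex is a cut vertex either.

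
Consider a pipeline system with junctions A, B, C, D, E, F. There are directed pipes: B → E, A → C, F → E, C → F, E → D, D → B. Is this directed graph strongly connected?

No

There is no directed path from E to A, so the graph is not strongly connected.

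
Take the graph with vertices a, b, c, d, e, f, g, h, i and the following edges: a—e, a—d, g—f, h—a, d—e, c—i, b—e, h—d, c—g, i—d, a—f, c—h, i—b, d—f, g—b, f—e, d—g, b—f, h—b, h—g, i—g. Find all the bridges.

none

The edges on the cycle c-i-d-g-h-c are not bridges since each lies on that cycle.
Every edge lies on some cycle, so there are no bridges.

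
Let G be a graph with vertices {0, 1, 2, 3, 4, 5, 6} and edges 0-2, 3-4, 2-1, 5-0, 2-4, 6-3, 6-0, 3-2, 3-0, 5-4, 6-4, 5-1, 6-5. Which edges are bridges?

The edges on the cycle 6-3-2-4-5-6 are not bridges since each lies on that cycle.
Every edge lies on some cycle, so there are no bridges.

none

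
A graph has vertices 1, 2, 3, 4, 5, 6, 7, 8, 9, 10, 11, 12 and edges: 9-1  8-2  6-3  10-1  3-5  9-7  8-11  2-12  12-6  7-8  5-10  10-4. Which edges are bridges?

10-4, 11-8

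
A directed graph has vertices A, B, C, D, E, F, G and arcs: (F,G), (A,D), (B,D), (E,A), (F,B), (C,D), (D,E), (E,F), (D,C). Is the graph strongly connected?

No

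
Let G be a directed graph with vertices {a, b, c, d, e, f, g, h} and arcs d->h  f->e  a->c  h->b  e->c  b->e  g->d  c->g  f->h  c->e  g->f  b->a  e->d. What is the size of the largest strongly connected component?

{a, b, c, d, e, f, g, h} are all mutually reachable — one SCC of size 8.
The largest has 8 vertices.

8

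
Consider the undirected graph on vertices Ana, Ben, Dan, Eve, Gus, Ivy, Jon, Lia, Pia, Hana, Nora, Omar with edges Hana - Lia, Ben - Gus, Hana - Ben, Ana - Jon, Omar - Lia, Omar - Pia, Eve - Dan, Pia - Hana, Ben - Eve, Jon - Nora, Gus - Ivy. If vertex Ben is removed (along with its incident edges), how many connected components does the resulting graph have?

4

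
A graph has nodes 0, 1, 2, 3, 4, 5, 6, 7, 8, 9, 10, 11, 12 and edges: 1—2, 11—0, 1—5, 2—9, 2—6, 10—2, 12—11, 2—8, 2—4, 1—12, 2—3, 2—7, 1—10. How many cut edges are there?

10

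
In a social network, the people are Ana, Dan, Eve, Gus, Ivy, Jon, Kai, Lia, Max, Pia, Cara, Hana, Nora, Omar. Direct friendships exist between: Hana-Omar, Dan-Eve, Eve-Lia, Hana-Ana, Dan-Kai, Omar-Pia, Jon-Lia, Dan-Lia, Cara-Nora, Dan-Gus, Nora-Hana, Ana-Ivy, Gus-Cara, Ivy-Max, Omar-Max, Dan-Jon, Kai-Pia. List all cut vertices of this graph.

Dan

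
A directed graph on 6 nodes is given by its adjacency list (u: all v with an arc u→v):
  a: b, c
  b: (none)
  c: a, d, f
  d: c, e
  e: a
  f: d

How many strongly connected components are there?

{a, c, d, e, f} are all mutually reachable — one SCC of size 5.
{b} is an SCC by itself.
That gives 2 strongly connected components.

2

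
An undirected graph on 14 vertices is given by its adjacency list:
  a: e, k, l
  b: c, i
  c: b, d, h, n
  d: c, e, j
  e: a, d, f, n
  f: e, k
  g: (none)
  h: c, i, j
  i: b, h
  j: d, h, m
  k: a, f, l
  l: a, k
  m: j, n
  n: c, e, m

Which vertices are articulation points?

Removing e increases the component count from 2 to 3, so e is a cut vertex.
By contrast removing d leaves 2 components; it is not a cut vertex. No other vertex is a cut vertex either.

e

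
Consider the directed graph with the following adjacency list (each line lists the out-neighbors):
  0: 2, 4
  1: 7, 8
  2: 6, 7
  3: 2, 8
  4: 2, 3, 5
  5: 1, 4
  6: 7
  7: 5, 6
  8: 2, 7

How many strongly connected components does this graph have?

{1, 2, 3, 4, 5, 6, 7, 8} are all mutually reachable — one SCC of size 8.
{0} is an SCC by itself.
That gives 2 strongly connected components.

2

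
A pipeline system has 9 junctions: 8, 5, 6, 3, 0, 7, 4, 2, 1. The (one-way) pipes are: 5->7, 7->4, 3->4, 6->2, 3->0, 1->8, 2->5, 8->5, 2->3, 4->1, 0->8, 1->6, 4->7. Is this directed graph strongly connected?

Yes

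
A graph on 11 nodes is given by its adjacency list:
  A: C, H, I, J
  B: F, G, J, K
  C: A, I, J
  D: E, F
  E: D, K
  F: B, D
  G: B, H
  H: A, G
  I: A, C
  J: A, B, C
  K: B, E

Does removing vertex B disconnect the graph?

Yes

Deleting B raises the number of components from 1 to 2, so B is a cut vertex.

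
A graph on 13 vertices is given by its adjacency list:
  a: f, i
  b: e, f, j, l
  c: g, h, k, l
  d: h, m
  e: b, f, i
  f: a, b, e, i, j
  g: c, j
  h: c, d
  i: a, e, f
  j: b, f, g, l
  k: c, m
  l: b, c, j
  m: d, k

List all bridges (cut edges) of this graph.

none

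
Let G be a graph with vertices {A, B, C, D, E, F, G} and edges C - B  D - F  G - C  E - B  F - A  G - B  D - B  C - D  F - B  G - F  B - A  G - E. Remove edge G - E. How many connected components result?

1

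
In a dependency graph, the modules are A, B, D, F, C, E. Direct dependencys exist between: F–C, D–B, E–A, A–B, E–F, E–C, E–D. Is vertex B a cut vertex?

Deleting B leaves 1 component (was 1) (its neighbors A, D remain connected to each other), so B is not a cut vertex.

No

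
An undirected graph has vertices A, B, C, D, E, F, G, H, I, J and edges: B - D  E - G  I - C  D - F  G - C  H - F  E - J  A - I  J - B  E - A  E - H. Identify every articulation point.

E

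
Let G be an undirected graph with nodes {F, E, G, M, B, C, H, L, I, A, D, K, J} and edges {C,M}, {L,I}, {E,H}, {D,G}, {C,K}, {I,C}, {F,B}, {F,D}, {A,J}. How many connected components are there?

Starting from E we can reach E, H. That is one component of size 2.
Starting from A we can reach A, J. That is one component of size 2.
Starting from B we can reach B, D, F, G. That is one component of size 4.
Starting from C we can reach C, I, K, L, M. That is one component of size 5.
Total: 4 components.

4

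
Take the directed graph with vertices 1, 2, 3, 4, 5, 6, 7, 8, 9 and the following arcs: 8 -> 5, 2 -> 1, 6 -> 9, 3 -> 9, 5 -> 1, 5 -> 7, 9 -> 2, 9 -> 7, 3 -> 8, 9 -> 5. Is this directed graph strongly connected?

There is no directed path from 5 to 2, so the graph is not strongly connected.

No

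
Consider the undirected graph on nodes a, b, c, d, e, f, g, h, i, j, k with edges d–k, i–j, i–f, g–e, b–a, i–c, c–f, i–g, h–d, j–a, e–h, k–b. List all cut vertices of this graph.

Removing i increases the component count from 1 to 2, so i is a cut vertex.
By contrast removing a leaves 1 component; it is not a cut vertex. No other vertex is a cut vertex either.

i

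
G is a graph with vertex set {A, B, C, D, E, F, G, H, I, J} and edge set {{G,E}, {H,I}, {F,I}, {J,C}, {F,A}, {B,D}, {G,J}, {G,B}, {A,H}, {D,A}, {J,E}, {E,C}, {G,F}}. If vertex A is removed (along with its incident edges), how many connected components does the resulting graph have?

With A gone, the remaining components are: {B, C, D, E, F, G, H, I, J}.
That is 1 component.

1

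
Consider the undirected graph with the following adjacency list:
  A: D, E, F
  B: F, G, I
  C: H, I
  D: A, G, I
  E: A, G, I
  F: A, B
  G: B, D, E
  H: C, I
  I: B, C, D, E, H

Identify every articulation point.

Removing I increases the component count from 1 to 2, so I is a cut vertex.
By contrast removing H leaves 1 component; it is not a cut vertex. No other vertex is a cut vertex either.

I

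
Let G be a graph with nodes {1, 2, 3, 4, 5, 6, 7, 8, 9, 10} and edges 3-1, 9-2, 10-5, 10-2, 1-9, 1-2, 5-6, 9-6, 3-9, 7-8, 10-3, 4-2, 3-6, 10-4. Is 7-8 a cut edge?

Removing 7-8 leaves no path between 7 and 8: the component count goes from 2 to 3. So it is a bridge.

Yes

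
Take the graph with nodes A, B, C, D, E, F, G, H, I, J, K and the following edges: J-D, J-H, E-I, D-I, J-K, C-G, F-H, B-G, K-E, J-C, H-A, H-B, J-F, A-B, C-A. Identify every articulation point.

J

Removing J increases the component count from 1 to 2, so J is a cut vertex.
By contrast removing B leaves 1 component; it is not a cut vertex. No other vertex is a cut vertex either.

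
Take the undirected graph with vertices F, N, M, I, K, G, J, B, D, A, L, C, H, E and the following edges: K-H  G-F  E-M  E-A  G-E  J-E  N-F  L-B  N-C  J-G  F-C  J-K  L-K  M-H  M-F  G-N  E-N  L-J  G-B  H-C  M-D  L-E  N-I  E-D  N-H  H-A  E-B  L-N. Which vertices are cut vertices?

N

Removing N increases the component count from 1 to 2, so N is a cut vertex.
By contrast removing K leaves 1 component; it is not a cut vertex. No other vertex is a cut vertex either.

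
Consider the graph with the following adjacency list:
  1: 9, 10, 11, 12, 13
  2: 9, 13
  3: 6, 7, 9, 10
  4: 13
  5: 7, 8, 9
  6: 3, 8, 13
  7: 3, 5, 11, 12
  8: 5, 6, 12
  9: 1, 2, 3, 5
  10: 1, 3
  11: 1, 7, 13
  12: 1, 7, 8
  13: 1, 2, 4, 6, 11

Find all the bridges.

13-4

The edges on the cycle 6-13-11-1-9-3-6 are not bridges since each lies on that cycle.
But removing 13-4 disconnects 13 from 4 — this is a bridge.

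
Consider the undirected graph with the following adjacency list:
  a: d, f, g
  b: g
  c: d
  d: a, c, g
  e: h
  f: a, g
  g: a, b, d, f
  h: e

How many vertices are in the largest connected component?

6

Starting from e we can reach e, h. That is one component of size 2.
Starting from a we can reach a, b, c, d, f, g. That is one component of size 6.
The largest has 6 vertices.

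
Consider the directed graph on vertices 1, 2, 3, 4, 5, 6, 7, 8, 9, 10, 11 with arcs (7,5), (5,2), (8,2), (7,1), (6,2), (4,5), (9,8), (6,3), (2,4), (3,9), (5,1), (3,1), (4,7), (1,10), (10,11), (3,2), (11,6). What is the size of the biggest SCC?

{1, 2, 3, 4, 5, 6, 7, 8, 9, 10, 11} are all mutually reachable — one SCC of size 11.
The largest has 11 vertices.

11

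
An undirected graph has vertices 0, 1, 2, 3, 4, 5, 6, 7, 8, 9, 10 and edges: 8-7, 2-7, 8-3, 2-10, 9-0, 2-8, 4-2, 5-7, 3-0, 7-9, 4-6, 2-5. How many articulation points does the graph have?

Removing 2 increases the component count from 2 to 4, so 2 is a cut vertex.
Removing 4 increases the component count from 2 to 3, so 4 is a cut vertex.
By contrast removing 10 leaves 2 components; it is not a cut vertex. No other vertex is a cut vertex either.

2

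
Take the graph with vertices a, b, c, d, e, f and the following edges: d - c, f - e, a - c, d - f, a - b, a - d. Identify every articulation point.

a, d, f

Removing a increases the component count from 1 to 2, so a is a cut vertex.
Removing d increases the component count from 1 to 2, so d is a cut vertex.
Removing f increases the component count from 1 to 2, so f is a cut vertex.
By contrast removing e leaves 1 component; it is not a cut vertex. No other vertex is a cut vertex either.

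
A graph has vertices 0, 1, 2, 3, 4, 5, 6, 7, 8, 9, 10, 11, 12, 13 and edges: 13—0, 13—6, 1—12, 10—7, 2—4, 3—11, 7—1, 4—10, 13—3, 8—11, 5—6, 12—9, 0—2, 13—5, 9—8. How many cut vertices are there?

Removing 13 increases the component count from 1 to 2, so 13 is a cut vertex.
By contrast removing 10 leaves 1 component; it is not a cut vertex. No other vertex is a cut vertex either.

1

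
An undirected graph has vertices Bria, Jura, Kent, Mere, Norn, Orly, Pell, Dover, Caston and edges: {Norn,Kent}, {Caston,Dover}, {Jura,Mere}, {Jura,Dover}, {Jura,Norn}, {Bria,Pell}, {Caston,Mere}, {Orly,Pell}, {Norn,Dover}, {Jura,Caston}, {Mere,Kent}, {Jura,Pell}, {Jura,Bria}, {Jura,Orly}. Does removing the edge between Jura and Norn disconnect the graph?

No

After removing Jura - Norn, the path Jura-Dover-Norn still connects them, so the edge is not a bridge.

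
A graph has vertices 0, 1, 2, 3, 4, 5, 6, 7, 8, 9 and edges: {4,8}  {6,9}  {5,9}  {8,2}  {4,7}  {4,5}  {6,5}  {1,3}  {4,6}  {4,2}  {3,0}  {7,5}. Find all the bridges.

0-3, 1-3

The edges on the cycle 4-8-2-4 are not bridges since each lies on that cycle.
But removing 3-0 disconnects 3 from 0; removing 3-1 disconnects 3 from 1 — these are bridges.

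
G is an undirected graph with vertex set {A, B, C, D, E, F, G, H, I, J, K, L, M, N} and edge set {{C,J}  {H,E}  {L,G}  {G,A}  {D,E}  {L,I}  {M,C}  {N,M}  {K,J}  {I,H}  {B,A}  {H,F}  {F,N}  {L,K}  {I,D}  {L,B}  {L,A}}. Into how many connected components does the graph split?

1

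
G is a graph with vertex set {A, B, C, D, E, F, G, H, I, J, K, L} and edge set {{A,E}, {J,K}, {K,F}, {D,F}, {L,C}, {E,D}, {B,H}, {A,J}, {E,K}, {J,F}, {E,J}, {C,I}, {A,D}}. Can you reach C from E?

The component containing E is {A, D, E, F, J, K}, and C is not in it.

No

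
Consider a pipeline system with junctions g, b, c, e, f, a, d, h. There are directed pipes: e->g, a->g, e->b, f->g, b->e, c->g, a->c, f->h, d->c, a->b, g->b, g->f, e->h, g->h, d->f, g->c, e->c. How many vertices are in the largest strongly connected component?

5

{b, c, e, f, g} are all mutually reachable — one SCC of size 5.
{h} is an SCC by itself.
{d} is an SCC by itself.
{a} is an SCC by itself.
The largest has 5 vertices.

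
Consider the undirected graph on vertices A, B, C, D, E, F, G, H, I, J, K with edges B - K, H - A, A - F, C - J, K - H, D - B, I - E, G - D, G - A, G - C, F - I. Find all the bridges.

The edges on the cycle G-D-B-K-H-A-G are not bridges since each lies on that cycle.
But removing G - C disconnects G from C; removing I - E disconnects I from E; removing F - I disconnects F from I; removing C - J disconnects C from J — these are bridges.
In total 5 edges are bridges.

A-F, C-G, C-J, E-I, F-I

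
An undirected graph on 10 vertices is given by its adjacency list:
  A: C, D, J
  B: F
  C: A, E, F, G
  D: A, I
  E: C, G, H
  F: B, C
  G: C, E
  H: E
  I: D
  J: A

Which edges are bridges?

The edges on the cycle C-E-G-C are not bridges since each lies on that cycle.
But removing H-E disconnects H from E; removing C-F disconnects C from F; removing D-I disconnects D from I; removing C-A disconnects C from A — these are bridges.
In total 7 edges are bridges.

A-C, A-D, A-J, B-F, C-F, D-I, E-H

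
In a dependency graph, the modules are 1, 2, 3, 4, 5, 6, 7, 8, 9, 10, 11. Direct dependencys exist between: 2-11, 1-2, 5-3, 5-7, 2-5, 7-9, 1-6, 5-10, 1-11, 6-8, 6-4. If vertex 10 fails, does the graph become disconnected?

No

Deleting 10 leaves 1 component (was 1), so 10 is not a cut vertex.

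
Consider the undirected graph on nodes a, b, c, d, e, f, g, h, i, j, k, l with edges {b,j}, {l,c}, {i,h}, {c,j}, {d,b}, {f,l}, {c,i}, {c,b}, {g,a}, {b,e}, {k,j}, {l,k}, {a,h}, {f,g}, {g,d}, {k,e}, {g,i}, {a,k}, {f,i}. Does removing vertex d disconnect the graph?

Deleting d leaves 1 component (was 1) (its neighbors b, g remain connected to each other), so d is not a cut vertex.

No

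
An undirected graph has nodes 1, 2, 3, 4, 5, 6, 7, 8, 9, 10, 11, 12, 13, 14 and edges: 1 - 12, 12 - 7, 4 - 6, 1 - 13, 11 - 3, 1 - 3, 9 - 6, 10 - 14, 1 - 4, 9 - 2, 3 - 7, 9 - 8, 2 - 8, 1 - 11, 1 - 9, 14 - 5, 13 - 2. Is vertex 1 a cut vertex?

Yes

Deleting 1 raises the number of components from 2 to 3, so 1 is a cut vertex.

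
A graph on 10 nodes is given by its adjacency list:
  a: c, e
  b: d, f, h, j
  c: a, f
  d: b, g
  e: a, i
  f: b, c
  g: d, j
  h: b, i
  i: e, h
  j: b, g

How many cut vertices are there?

Removing b increases the component count from 1 to 2, so b is a cut vertex.
By contrast removing i leaves 1 component; it is not a cut vertex. No other vertex is a cut vertex either.

1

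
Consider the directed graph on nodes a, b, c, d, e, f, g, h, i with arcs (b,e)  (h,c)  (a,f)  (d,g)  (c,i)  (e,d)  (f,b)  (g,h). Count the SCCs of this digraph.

{c} is an SCC by itself.
{d} is an SCC by itself.
{h} is an SCC by itself.
{a} is an SCC by itself.
{i} is an SCC by itself.
(and 4 more singleton SCCs)
That gives 9 strongly connected components.

9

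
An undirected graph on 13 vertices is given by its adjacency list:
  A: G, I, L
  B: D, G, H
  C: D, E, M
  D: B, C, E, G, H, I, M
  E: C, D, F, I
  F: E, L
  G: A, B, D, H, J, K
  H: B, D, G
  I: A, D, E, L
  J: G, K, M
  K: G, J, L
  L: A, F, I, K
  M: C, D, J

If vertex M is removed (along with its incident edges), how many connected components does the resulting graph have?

1

With M gone, the remaining components are: {A, B, C, D, E, F, G, H, I, J, K, L}.
That is 1 component.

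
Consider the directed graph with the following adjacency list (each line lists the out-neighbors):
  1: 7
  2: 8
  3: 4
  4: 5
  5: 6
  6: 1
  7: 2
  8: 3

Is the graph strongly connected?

Yes

From 2 we can reach every vertex (1, 2, 3, 4, 5, 6, 7, 8), and every vertex can reach 2 (1, 2, 3, 4, 5, 6, 7, 8). So the whole graph is one strongly connected component.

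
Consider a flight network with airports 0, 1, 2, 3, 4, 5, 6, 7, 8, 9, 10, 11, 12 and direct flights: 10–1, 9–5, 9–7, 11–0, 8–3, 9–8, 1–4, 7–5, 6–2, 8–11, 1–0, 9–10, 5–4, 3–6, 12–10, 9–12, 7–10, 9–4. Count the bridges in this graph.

The edges on the cycle 9-7-5-4-9 are not bridges since each lies on that cycle.
But removing 8–3 disconnects 8 from 3; removing 6–2 disconnects 6 from 2; removing 6–3 disconnects 6 from 3 — these are bridges.
That makes 3 bridges.

3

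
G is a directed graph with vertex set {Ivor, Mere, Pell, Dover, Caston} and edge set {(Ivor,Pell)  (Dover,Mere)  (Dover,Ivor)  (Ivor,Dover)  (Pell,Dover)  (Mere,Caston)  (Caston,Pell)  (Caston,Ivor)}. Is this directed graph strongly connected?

From Mere we can reach every vertex (Ivor, Mere, Pell, Dover, Caston), and every vertex can reach Mere (Ivor, Mere, Pell, Dover, Caston). So the whole graph is one strongly connected component.

Yes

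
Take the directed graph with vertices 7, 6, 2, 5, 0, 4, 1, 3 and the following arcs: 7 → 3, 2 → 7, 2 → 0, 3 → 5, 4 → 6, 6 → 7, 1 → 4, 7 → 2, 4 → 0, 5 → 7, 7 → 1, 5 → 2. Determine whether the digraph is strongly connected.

No

There is no directed path from 0 to 4, so the graph is not strongly connected.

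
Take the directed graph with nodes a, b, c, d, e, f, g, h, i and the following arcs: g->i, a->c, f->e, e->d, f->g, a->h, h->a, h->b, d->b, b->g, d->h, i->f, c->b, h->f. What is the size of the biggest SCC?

{a, b, c, d, e, f, g, h, i} are all mutually reachable — one SCC of size 9.
The largest has 9 vertices.

9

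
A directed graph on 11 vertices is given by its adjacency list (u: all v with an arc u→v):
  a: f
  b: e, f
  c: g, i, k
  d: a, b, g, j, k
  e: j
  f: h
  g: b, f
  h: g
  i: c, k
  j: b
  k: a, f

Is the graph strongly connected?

No

There is no directed path from a to d, so the graph is not strongly connected.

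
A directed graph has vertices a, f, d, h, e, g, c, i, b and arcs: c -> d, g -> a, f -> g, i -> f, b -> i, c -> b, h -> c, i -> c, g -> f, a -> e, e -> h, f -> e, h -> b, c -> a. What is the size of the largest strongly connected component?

8

{a, b, c, e, f, g, h, i} are all mutually reachable — one SCC of size 8.
{d} is an SCC by itself.
The largest has 8 vertices.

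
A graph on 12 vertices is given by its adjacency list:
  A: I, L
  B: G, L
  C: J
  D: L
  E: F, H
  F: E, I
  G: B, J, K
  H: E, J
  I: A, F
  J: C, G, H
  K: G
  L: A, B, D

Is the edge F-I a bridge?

After removing F-I, the path F-E-H-J-G-B-L-A-I still connects them, so the edge is not a bridge.

No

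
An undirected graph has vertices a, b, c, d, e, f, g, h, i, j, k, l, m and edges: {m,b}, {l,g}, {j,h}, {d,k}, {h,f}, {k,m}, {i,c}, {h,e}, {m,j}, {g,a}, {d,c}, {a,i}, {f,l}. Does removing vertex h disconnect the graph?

Yes

Deleting h raises the number of components from 1 to 2, so h is a cut vertex.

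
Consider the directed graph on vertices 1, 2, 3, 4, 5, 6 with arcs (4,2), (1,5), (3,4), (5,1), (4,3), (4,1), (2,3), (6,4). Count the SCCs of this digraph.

3

{2, 3, 4} are all mutually reachable — one SCC of size 3.
{1, 5} are all mutually reachable — one SCC of size 2.
{6} is an SCC by itself.
That gives 3 strongly connected components.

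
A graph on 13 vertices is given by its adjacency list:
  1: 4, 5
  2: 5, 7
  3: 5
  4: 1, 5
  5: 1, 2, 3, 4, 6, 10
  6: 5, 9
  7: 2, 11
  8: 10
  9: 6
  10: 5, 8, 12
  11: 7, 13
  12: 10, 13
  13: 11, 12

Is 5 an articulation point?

Deleting 5 raises the number of components from 1 to 4, so 5 is a cut vertex.

Yes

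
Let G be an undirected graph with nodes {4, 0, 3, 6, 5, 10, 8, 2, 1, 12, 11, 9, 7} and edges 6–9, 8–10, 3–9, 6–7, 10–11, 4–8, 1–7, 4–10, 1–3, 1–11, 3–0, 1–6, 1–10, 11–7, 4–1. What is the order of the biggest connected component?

2 is isolated — a component by itself.
5 is isolated — a component by itself.
12 is isolated — a component by itself.
Starting from 0 we can reach 0, 1, 3, 4, 6, 7, 8, 9, 10, 11. That is one component of size 10.
The largest has 10 vertices.

10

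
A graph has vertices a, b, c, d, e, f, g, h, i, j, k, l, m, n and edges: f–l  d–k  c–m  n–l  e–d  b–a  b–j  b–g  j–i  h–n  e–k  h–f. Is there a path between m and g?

No

The component containing m is {c, m}, and g is not in it.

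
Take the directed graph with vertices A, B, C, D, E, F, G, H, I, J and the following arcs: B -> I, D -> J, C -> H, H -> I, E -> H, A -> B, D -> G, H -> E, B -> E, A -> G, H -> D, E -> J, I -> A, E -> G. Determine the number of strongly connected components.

6

{A, B, E, H, I} are all mutually reachable — one SCC of size 5.
{J} is an SCC by itself.
{F} is an SCC by itself.
{G} is an SCC by itself.
{D} is an SCC by itself.
(and 1 more singleton SCC)
That gives 6 strongly connected components.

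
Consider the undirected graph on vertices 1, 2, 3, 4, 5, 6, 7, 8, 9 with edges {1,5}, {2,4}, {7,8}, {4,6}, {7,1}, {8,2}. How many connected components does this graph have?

3 is isolated — a component by itself.
9 is isolated — a component by itself.
Starting from 1 we can reach 1, 2, 4, 5, 6, 7, 8. That is one component of size 7.
Total: 3 components.

3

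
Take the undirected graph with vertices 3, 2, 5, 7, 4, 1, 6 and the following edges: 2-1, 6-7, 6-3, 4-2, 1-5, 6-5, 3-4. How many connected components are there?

1

Starting from 1 we can reach 1, 2, 3, 4, 5, 6, 7. That is one component of size 7.
Total: 1 component.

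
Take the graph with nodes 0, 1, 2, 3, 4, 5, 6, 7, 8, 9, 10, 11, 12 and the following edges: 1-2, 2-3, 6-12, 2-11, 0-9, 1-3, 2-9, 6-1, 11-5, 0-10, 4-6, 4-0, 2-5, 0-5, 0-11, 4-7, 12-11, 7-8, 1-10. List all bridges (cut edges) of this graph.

The edges on the cycle 4-6-1-2-11-5-0-4 are not bridges since each lies on that cycle.
But removing 7-4 disconnects 7 from 4; removing 7-8 disconnects 7 from 8 — these are bridges.

4-7, 7-8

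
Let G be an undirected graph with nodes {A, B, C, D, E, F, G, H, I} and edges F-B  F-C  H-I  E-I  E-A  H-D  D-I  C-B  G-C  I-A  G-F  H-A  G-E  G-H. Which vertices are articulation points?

G

Removing G increases the component count from 1 to 2, so G is a cut vertex.
By contrast removing F leaves 1 component; it is not a cut vertex. No other vertex is a cut vertex either.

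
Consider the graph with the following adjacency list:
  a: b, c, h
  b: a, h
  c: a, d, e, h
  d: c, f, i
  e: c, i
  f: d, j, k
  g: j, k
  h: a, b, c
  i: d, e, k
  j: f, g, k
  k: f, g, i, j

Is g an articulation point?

No

Deleting g leaves 1 component (was 1) (its neighbors j, k remain connected to each other), so g is not a cut vertex.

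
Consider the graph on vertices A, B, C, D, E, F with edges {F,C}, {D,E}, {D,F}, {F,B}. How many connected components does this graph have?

2

A is isolated — a component by itself.
Starting from B we can reach B, C, D, E, F. That is one component of size 5.
Total: 2 components.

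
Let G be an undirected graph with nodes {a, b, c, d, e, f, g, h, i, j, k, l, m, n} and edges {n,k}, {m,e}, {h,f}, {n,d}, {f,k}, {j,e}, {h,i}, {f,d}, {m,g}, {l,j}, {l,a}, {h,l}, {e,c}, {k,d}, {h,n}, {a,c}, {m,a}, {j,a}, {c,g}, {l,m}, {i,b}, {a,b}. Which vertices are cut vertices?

h

Removing h increases the component count from 1 to 2, so h is a cut vertex.
By contrast removing g leaves 1 component; it is not a cut vertex. No other vertex is a cut vertex either.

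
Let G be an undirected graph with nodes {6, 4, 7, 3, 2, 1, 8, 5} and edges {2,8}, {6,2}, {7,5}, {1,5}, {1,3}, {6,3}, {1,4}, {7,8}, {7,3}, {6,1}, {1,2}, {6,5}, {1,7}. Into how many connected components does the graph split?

Starting from 1 we can reach 1, 2, 3, 4, 5, 6, 7, 8. That is one component of size 8.
Total: 1 component.

1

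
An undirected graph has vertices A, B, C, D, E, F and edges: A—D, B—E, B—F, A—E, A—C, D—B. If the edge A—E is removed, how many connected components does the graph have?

A and E are still connected via A-D-B-E, so the component count stays at 1.

1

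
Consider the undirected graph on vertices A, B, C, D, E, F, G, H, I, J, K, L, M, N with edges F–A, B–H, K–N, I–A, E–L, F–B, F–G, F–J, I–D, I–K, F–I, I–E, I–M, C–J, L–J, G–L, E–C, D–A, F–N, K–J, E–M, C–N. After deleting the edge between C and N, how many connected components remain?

1

C and N are still connected via C-J-F-N, so the component count stays at 1.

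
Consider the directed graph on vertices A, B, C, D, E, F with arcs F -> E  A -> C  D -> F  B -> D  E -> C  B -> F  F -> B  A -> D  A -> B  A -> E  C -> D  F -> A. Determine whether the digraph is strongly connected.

From A we can reach every vertex (A, B, C, D, E, F), and every vertex can reach A (A, B, C, D, E, F). So the whole graph is one strongly connected component.

Yes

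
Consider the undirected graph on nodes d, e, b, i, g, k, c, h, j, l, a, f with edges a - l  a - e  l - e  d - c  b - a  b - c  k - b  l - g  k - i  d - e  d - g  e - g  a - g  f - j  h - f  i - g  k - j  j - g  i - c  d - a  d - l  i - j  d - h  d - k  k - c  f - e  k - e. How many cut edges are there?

The edges on the cycle d-k-b-a-d are not bridges since each lies on that cycle.
Every edge lies on some cycle, so there are no bridges.

0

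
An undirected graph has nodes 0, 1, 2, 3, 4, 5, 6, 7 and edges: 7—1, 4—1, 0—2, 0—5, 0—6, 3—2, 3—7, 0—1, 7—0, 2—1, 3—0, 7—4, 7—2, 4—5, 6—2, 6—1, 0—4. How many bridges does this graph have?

0

The edges on the cycle 0-6-1-0 are not bridges since each lies on that cycle.
Every edge lies on some cycle, so there are no bridges.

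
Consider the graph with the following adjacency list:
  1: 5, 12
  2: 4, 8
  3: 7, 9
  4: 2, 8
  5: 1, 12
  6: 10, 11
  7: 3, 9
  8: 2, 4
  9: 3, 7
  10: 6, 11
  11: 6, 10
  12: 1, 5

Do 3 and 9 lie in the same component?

Yes

From 3 we can reach 3, 7, 9, which includes 9.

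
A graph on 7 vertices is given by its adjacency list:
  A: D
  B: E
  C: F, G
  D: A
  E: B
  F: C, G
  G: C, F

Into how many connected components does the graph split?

Starting from B we can reach B, E. That is one component of size 2.
Starting from A we can reach A, D. That is one component of size 2.
Starting from C we can reach C, F, G. That is one component of size 3.
Total: 3 components.

3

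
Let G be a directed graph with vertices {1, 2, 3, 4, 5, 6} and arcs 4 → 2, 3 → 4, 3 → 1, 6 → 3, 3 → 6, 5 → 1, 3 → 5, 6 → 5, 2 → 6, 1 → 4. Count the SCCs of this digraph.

{1, 2, 3, 4, 5, 6} are all mutually reachable — one SCC of size 6.
That gives 1 strongly connected component.

1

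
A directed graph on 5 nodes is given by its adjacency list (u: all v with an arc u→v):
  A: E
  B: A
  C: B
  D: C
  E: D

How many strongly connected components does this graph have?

{A, B, C, D, E} are all mutually reachable — one SCC of size 5.
That gives 1 strongly connected component.

1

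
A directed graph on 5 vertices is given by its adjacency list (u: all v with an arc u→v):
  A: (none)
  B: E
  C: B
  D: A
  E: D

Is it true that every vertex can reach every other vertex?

There is no directed path from D to C, so the graph is not strongly connected.

No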